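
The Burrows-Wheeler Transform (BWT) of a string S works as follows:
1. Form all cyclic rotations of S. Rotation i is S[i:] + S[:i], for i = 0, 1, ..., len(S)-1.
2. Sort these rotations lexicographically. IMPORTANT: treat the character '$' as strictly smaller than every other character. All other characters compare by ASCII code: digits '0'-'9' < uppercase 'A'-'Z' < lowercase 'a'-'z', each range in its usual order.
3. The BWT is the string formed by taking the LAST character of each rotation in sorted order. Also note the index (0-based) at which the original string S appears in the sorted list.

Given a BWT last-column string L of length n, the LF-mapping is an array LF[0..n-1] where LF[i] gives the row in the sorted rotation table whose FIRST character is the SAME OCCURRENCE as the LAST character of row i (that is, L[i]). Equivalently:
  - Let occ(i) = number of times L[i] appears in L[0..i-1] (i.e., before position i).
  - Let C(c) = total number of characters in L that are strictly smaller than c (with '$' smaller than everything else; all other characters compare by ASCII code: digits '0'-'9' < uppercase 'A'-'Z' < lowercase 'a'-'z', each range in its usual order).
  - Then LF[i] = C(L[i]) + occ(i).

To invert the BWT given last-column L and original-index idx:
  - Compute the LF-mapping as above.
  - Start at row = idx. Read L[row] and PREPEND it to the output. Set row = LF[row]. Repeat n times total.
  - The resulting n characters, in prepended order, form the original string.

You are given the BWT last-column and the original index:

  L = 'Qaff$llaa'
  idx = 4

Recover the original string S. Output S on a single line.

Answer: alfalfaQ$

Derivation:
LF mapping: 1 2 5 6 0 7 8 3 4
Walk LF starting at row 4, prepending L[row]:
  step 1: row=4, L[4]='$', prepend. Next row=LF[4]=0
  step 2: row=0, L[0]='Q', prepend. Next row=LF[0]=1
  step 3: row=1, L[1]='a', prepend. Next row=LF[1]=2
  step 4: row=2, L[2]='f', prepend. Next row=LF[2]=5
  step 5: row=5, L[5]='l', prepend. Next row=LF[5]=7
  step 6: row=7, L[7]='a', prepend. Next row=LF[7]=3
  step 7: row=3, L[3]='f', prepend. Next row=LF[3]=6
  step 8: row=6, L[6]='l', prepend. Next row=LF[6]=8
  step 9: row=8, L[8]='a', prepend. Next row=LF[8]=4
Reversed output: alfalfaQ$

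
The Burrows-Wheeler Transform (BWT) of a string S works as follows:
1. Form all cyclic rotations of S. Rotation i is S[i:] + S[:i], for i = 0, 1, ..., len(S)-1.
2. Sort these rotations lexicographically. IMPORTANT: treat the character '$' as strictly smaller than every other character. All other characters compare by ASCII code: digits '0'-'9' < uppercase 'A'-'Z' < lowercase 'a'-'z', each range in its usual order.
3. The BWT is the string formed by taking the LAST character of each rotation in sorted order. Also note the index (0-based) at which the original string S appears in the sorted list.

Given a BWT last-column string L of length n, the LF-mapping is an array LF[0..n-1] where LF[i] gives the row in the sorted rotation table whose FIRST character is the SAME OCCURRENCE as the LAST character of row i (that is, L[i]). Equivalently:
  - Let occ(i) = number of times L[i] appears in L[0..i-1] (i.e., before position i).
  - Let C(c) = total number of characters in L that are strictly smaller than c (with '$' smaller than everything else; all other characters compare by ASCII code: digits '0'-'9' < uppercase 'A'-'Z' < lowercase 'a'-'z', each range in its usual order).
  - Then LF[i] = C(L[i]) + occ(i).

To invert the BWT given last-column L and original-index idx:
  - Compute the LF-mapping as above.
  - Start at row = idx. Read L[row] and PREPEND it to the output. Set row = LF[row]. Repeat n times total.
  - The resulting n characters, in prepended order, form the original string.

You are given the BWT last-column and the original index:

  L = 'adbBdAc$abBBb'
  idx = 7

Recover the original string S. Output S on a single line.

Answer: bBBcabbdBdAa$

Derivation:
LF mapping: 5 11 7 2 12 1 10 0 6 8 3 4 9
Walk LF starting at row 7, prepending L[row]:
  step 1: row=7, L[7]='$', prepend. Next row=LF[7]=0
  step 2: row=0, L[0]='a', prepend. Next row=LF[0]=5
  step 3: row=5, L[5]='A', prepend. Next row=LF[5]=1
  step 4: row=1, L[1]='d', prepend. Next row=LF[1]=11
  step 5: row=11, L[11]='B', prepend. Next row=LF[11]=4
  step 6: row=4, L[4]='d', prepend. Next row=LF[4]=12
  step 7: row=12, L[12]='b', prepend. Next row=LF[12]=9
  step 8: row=9, L[9]='b', prepend. Next row=LF[9]=8
  step 9: row=8, L[8]='a', prepend. Next row=LF[8]=6
  step 10: row=6, L[6]='c', prepend. Next row=LF[6]=10
  step 11: row=10, L[10]='B', prepend. Next row=LF[10]=3
  step 12: row=3, L[3]='B', prepend. Next row=LF[3]=2
  step 13: row=2, L[2]='b', prepend. Next row=LF[2]=7
Reversed output: bBBcabbdBdAa$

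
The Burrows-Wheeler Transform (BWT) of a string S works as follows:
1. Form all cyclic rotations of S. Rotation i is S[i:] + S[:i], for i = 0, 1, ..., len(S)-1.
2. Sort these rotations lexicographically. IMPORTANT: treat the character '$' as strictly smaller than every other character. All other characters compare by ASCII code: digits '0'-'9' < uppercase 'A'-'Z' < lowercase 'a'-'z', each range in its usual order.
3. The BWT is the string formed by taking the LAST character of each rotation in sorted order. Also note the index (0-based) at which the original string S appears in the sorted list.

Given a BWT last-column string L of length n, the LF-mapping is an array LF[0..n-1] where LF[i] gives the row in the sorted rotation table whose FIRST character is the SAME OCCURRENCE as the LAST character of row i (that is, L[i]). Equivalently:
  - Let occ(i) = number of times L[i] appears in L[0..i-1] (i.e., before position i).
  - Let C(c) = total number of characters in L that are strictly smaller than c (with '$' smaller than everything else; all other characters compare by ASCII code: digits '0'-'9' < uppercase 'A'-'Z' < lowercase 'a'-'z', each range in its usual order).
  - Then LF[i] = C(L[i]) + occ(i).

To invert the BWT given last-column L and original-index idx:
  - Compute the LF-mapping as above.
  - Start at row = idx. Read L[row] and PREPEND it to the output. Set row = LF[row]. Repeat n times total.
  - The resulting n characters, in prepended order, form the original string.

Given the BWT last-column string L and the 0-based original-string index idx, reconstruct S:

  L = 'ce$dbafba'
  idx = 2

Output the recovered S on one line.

Answer: afdbbeac$

Derivation:
LF mapping: 5 7 0 6 3 1 8 4 2
Walk LF starting at row 2, prepending L[row]:
  step 1: row=2, L[2]='$', prepend. Next row=LF[2]=0
  step 2: row=0, L[0]='c', prepend. Next row=LF[0]=5
  step 3: row=5, L[5]='a', prepend. Next row=LF[5]=1
  step 4: row=1, L[1]='e', prepend. Next row=LF[1]=7
  step 5: row=7, L[7]='b', prepend. Next row=LF[7]=4
  step 6: row=4, L[4]='b', prepend. Next row=LF[4]=3
  step 7: row=3, L[3]='d', prepend. Next row=LF[3]=6
  step 8: row=6, L[6]='f', prepend. Next row=LF[6]=8
  step 9: row=8, L[8]='a', prepend. Next row=LF[8]=2
Reversed output: afdbbeac$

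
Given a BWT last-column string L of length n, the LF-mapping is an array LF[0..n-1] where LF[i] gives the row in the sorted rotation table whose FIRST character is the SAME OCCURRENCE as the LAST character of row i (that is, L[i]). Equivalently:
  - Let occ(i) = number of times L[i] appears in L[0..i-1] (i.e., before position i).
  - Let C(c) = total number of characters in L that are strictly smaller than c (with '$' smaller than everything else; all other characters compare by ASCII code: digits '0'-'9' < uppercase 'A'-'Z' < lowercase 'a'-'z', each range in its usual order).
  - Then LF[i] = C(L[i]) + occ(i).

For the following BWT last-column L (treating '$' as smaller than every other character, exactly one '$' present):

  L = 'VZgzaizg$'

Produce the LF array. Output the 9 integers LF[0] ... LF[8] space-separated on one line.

Answer: 1 2 4 7 3 6 8 5 0

Derivation:
Char counts: '$':1, 'V':1, 'Z':1, 'a':1, 'g':2, 'i':1, 'z':2
C (first-col start): C('$')=0, C('V')=1, C('Z')=2, C('a')=3, C('g')=4, C('i')=6, C('z')=7
L[0]='V': occ=0, LF[0]=C('V')+0=1+0=1
L[1]='Z': occ=0, LF[1]=C('Z')+0=2+0=2
L[2]='g': occ=0, LF[2]=C('g')+0=4+0=4
L[3]='z': occ=0, LF[3]=C('z')+0=7+0=7
L[4]='a': occ=0, LF[4]=C('a')+0=3+0=3
L[5]='i': occ=0, LF[5]=C('i')+0=6+0=6
L[6]='z': occ=1, LF[6]=C('z')+1=7+1=8
L[7]='g': occ=1, LF[7]=C('g')+1=4+1=5
L[8]='$': occ=0, LF[8]=C('$')+0=0+0=0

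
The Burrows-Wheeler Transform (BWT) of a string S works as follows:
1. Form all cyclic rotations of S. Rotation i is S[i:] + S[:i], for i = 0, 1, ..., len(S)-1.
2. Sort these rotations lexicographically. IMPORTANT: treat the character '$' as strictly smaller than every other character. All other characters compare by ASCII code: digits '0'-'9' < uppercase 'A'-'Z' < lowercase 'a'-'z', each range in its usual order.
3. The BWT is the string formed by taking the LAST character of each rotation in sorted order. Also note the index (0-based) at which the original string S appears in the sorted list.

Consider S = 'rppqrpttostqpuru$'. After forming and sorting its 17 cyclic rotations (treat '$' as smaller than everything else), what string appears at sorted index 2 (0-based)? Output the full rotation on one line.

All 17 rotations (rotation i = S[i:]+S[:i]):
  rot[0] = rppqrpttostqpuru$
  rot[1] = ppqrpttostqpuru$r
  rot[2] = pqrpttostqpuru$rp
  rot[3] = qrpttostqpuru$rpp
  rot[4] = rpttostqpuru$rppq
  rot[5] = pttostqpuru$rppqr
  rot[6] = ttostqpuru$rppqrp
  rot[7] = tostqpuru$rppqrpt
  rot[8] = ostqpuru$rppqrptt
  rot[9] = stqpuru$rppqrptto
  rot[10] = tqpuru$rppqrpttos
  rot[11] = qpuru$rppqrpttost
  rot[12] = puru$rppqrpttostq
  rot[13] = uru$rppqrpttostqp
  rot[14] = ru$rppqrpttostqpu
  rot[15] = u$rppqrpttostqpur
  rot[16] = $rppqrpttostqpuru
Sorted (with $ < everything):
  sorted[0] = $rppqrpttostqpuru
  sorted[1] = ostqpuru$rppqrptt
  sorted[2] = ppqrpttostqpuru$r
  sorted[3] = pqrpttostqpuru$rp
  sorted[4] = pttostqpuru$rppqr
  sorted[5] = puru$rppqrpttostq
  sorted[6] = qpuru$rppqrpttost
  sorted[7] = qrpttostqpuru$rpp
  sorted[8] = rppqrpttostqpuru$
  sorted[9] = rpttostqpuru$rppq
  sorted[10] = ru$rppqrpttostqpu
  sorted[11] = stqpuru$rppqrptto
  sorted[12] = tostqpuru$rppqrpt
  sorted[13] = tqpuru$rppqrpttos
  sorted[14] = ttostqpuru$rppqrp
  sorted[15] = u$rppqrpttostqpur
  sorted[16] = uru$rppqrpttostqp
sorted[2] = ppqrpttostqpuru$r

Answer: ppqrpttostqpuru$r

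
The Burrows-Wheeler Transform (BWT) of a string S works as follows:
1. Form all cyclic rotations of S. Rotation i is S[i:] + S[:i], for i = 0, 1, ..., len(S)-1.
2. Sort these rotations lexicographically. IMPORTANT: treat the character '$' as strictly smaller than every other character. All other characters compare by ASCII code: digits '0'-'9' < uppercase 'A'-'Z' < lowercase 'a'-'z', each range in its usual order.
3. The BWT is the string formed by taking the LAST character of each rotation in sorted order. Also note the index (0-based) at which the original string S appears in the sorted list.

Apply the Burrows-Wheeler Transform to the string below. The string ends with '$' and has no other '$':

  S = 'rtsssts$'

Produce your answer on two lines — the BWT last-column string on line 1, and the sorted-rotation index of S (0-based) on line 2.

All 8 rotations (rotation i = S[i:]+S[:i]):
  rot[0] = rtsssts$
  rot[1] = tsssts$r
  rot[2] = sssts$rt
  rot[3] = ssts$rts
  rot[4] = sts$rtss
  rot[5] = ts$rtsss
  rot[6] = s$rtssst
  rot[7] = $rtsssts
Sorted (with $ < everything):
  sorted[0] = $rtsssts  (last char: 's')
  sorted[1] = rtsssts$  (last char: '$')
  sorted[2] = s$rtssst  (last char: 't')
  sorted[3] = sssts$rt  (last char: 't')
  sorted[4] = ssts$rts  (last char: 's')
  sorted[5] = sts$rtss  (last char: 's')
  sorted[6] = ts$rtsss  (last char: 's')
  sorted[7] = tsssts$r  (last char: 'r')
Last column: s$ttsssr
Original string S is at sorted index 1

Answer: s$ttsssr
1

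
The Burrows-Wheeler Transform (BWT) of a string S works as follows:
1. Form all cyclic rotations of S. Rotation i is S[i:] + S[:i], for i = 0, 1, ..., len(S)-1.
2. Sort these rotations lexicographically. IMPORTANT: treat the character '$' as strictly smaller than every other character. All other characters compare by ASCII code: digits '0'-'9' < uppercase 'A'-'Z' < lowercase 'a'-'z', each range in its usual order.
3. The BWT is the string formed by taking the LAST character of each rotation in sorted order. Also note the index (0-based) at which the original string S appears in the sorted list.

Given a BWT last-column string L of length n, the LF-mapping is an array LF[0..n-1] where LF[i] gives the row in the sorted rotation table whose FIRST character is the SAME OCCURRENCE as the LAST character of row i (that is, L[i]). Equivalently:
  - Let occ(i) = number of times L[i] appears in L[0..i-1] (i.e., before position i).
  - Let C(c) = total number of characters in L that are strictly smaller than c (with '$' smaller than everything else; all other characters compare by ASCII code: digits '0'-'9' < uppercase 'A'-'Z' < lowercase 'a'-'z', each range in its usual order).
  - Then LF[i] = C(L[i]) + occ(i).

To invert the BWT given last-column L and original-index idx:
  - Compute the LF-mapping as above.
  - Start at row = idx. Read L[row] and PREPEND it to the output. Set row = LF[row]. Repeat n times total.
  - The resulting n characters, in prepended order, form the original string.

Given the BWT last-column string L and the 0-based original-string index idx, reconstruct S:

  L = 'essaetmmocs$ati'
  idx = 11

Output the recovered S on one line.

Answer: sassacommittee$

Derivation:
LF mapping: 4 10 11 1 5 13 7 8 9 3 12 0 2 14 6
Walk LF starting at row 11, prepending L[row]:
  step 1: row=11, L[11]='$', prepend. Next row=LF[11]=0
  step 2: row=0, L[0]='e', prepend. Next row=LF[0]=4
  step 3: row=4, L[4]='e', prepend. Next row=LF[4]=5
  step 4: row=5, L[5]='t', prepend. Next row=LF[5]=13
  step 5: row=13, L[13]='t', prepend. Next row=LF[13]=14
  step 6: row=14, L[14]='i', prepend. Next row=LF[14]=6
  step 7: row=6, L[6]='m', prepend. Next row=LF[6]=7
  step 8: row=7, L[7]='m', prepend. Next row=LF[7]=8
  step 9: row=8, L[8]='o', prepend. Next row=LF[8]=9
  step 10: row=9, L[9]='c', prepend. Next row=LF[9]=3
  step 11: row=3, L[3]='a', prepend. Next row=LF[3]=1
  step 12: row=1, L[1]='s', prepend. Next row=LF[1]=10
  step 13: row=10, L[10]='s', prepend. Next row=LF[10]=12
  step 14: row=12, L[12]='a', prepend. Next row=LF[12]=2
  step 15: row=2, L[2]='s', prepend. Next row=LF[2]=11
Reversed output: sassacommittee$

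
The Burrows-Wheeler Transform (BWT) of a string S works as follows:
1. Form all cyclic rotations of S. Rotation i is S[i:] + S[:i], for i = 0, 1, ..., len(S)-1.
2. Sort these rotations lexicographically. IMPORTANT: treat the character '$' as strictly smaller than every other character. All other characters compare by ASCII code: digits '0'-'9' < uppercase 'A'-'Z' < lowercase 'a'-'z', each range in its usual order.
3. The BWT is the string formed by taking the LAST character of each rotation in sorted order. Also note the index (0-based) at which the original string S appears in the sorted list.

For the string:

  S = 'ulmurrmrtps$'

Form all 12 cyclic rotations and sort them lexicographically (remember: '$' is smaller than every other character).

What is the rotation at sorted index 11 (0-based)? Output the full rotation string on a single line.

Answer: urrmrtps$ulm

Derivation:
All 12 rotations (rotation i = S[i:]+S[:i]):
  rot[0] = ulmurrmrtps$
  rot[1] = lmurrmrtps$u
  rot[2] = murrmrtps$ul
  rot[3] = urrmrtps$ulm
  rot[4] = rrmrtps$ulmu
  rot[5] = rmrtps$ulmur
  rot[6] = mrtps$ulmurr
  rot[7] = rtps$ulmurrm
  rot[8] = tps$ulmurrmr
  rot[9] = ps$ulmurrmrt
  rot[10] = s$ulmurrmrtp
  rot[11] = $ulmurrmrtps
Sorted (with $ < everything):
  sorted[0] = $ulmurrmrtps
  sorted[1] = lmurrmrtps$u
  sorted[2] = mrtps$ulmurr
  sorted[3] = murrmrtps$ul
  sorted[4] = ps$ulmurrmrt
  sorted[5] = rmrtps$ulmur
  sorted[6] = rrmrtps$ulmu
  sorted[7] = rtps$ulmurrm
  sorted[8] = s$ulmurrmrtp
  sorted[9] = tps$ulmurrmr
  sorted[10] = ulmurrmrtps$
  sorted[11] = urrmrtps$ulm
sorted[11] = urrmrtps$ulm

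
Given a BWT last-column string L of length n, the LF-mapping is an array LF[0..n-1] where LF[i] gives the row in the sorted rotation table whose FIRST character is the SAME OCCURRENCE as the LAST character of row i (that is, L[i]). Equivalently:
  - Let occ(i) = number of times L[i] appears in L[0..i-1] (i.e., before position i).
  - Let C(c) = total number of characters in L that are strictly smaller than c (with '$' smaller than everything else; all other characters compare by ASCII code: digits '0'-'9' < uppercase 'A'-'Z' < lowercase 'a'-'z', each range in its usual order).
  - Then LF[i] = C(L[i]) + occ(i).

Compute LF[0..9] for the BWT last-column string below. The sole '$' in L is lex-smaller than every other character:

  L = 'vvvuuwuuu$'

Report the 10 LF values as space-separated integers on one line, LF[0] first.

Answer: 6 7 8 1 2 9 3 4 5 0

Derivation:
Char counts: '$':1, 'u':5, 'v':3, 'w':1
C (first-col start): C('$')=0, C('u')=1, C('v')=6, C('w')=9
L[0]='v': occ=0, LF[0]=C('v')+0=6+0=6
L[1]='v': occ=1, LF[1]=C('v')+1=6+1=7
L[2]='v': occ=2, LF[2]=C('v')+2=6+2=8
L[3]='u': occ=0, LF[3]=C('u')+0=1+0=1
L[4]='u': occ=1, LF[4]=C('u')+1=1+1=2
L[5]='w': occ=0, LF[5]=C('w')+0=9+0=9
L[6]='u': occ=2, LF[6]=C('u')+2=1+2=3
L[7]='u': occ=3, LF[7]=C('u')+3=1+3=4
L[8]='u': occ=4, LF[8]=C('u')+4=1+4=5
L[9]='$': occ=0, LF[9]=C('$')+0=0+0=0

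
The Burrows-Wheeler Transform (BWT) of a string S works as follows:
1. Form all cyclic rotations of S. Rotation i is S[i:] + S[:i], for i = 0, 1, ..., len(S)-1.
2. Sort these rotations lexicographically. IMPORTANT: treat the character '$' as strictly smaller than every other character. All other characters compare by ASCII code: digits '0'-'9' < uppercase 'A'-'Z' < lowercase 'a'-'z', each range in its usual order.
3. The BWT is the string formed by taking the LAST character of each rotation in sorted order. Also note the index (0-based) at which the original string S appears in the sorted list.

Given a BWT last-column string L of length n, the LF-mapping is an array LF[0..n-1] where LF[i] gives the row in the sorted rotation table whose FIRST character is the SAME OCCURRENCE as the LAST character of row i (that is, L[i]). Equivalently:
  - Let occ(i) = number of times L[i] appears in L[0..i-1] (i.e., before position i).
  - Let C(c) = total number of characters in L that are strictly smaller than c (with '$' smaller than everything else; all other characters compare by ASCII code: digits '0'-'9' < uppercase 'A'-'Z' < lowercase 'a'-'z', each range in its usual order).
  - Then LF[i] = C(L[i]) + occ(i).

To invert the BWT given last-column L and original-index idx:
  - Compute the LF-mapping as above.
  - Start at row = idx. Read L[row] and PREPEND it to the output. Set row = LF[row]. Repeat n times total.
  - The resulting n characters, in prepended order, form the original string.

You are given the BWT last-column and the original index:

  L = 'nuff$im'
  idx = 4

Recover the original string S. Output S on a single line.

LF mapping: 5 6 1 2 0 3 4
Walk LF starting at row 4, prepending L[row]:
  step 1: row=4, L[4]='$', prepend. Next row=LF[4]=0
  step 2: row=0, L[0]='n', prepend. Next row=LF[0]=5
  step 3: row=5, L[5]='i', prepend. Next row=LF[5]=3
  step 4: row=3, L[3]='f', prepend. Next row=LF[3]=2
  step 5: row=2, L[2]='f', prepend. Next row=LF[2]=1
  step 6: row=1, L[1]='u', prepend. Next row=LF[1]=6
  step 7: row=6, L[6]='m', prepend. Next row=LF[6]=4
Reversed output: muffin$

Answer: muffin$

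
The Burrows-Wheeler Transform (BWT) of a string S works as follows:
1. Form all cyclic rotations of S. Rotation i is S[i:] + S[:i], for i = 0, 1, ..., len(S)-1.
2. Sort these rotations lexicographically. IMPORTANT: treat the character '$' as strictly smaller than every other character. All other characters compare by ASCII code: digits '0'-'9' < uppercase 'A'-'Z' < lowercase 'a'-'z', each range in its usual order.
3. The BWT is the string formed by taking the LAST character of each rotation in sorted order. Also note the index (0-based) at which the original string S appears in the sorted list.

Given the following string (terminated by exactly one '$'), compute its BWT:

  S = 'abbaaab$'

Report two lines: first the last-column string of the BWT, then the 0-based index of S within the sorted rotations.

All 8 rotations (rotation i = S[i:]+S[:i]):
  rot[0] = abbaaab$
  rot[1] = bbaaab$a
  rot[2] = baaab$ab
  rot[3] = aaab$abb
  rot[4] = aab$abba
  rot[5] = ab$abbaa
  rot[6] = b$abbaaa
  rot[7] = $abbaaab
Sorted (with $ < everything):
  sorted[0] = $abbaaab  (last char: 'b')
  sorted[1] = aaab$abb  (last char: 'b')
  sorted[2] = aab$abba  (last char: 'a')
  sorted[3] = ab$abbaa  (last char: 'a')
  sorted[4] = abbaaab$  (last char: '$')
  sorted[5] = b$abbaaa  (last char: 'a')
  sorted[6] = baaab$ab  (last char: 'b')
  sorted[7] = bbaaab$a  (last char: 'a')
Last column: bbaa$aba
Original string S is at sorted index 4

Answer: bbaa$aba
4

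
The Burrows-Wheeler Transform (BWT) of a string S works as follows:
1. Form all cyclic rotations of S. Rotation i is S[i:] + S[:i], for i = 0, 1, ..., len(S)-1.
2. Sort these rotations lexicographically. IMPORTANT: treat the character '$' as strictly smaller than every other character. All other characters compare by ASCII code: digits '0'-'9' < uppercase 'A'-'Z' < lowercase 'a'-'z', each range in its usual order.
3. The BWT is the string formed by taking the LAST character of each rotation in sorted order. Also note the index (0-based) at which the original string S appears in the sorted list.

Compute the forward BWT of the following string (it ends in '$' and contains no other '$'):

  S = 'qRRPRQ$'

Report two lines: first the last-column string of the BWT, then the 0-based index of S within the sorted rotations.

All 7 rotations (rotation i = S[i:]+S[:i]):
  rot[0] = qRRPRQ$
  rot[1] = RRPRQ$q
  rot[2] = RPRQ$qR
  rot[3] = PRQ$qRR
  rot[4] = RQ$qRRP
  rot[5] = Q$qRRPR
  rot[6] = $qRRPRQ
Sorted (with $ < everything):
  sorted[0] = $qRRPRQ  (last char: 'Q')
  sorted[1] = PRQ$qRR  (last char: 'R')
  sorted[2] = Q$qRRPR  (last char: 'R')
  sorted[3] = RPRQ$qR  (last char: 'R')
  sorted[4] = RQ$qRRP  (last char: 'P')
  sorted[5] = RRPRQ$q  (last char: 'q')
  sorted[6] = qRRPRQ$  (last char: '$')
Last column: QRRRPq$
Original string S is at sorted index 6

Answer: QRRRPq$
6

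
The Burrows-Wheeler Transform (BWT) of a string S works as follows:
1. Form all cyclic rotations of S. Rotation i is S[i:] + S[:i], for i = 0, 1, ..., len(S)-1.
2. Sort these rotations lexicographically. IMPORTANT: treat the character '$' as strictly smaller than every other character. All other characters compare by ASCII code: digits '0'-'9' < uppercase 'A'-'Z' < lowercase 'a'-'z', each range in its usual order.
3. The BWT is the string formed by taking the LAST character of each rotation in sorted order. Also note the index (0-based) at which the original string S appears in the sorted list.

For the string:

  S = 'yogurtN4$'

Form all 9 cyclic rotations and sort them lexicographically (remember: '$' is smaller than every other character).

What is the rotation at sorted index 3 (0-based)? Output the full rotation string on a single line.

All 9 rotations (rotation i = S[i:]+S[:i]):
  rot[0] = yogurtN4$
  rot[1] = ogurtN4$y
  rot[2] = gurtN4$yo
  rot[3] = urtN4$yog
  rot[4] = rtN4$yogu
  rot[5] = tN4$yogur
  rot[6] = N4$yogurt
  rot[7] = 4$yogurtN
  rot[8] = $yogurtN4
Sorted (with $ < everything):
  sorted[0] = $yogurtN4
  sorted[1] = 4$yogurtN
  sorted[2] = N4$yogurt
  sorted[3] = gurtN4$yo
  sorted[4] = ogurtN4$y
  sorted[5] = rtN4$yogu
  sorted[6] = tN4$yogur
  sorted[7] = urtN4$yog
  sorted[8] = yogurtN4$
sorted[3] = gurtN4$yo

Answer: gurtN4$yo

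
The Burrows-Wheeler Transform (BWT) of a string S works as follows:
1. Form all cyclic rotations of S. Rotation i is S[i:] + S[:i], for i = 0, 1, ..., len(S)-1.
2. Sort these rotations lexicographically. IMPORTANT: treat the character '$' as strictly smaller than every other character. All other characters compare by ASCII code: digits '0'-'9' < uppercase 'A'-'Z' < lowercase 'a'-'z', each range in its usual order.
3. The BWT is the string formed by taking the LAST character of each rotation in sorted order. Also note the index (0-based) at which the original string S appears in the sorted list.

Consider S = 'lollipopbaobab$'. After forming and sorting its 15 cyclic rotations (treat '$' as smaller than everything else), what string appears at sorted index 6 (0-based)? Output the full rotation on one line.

All 15 rotations (rotation i = S[i:]+S[:i]):
  rot[0] = lollipopbaobab$
  rot[1] = ollipopbaobab$l
  rot[2] = llipopbaobab$lo
  rot[3] = lipopbaobab$lol
  rot[4] = ipopbaobab$loll
  rot[5] = popbaobab$lolli
  rot[6] = opbaobab$lollip
  rot[7] = pbaobab$lollipo
  rot[8] = baobab$lollipop
  rot[9] = aobab$lollipopb
  rot[10] = obab$lollipopba
  rot[11] = bab$lollipopbao
  rot[12] = ab$lollipopbaob
  rot[13] = b$lollipopbaoba
  rot[14] = $lollipopbaobab
Sorted (with $ < everything):
  sorted[0] = $lollipopbaobab
  sorted[1] = ab$lollipopbaob
  sorted[2] = aobab$lollipopb
  sorted[3] = b$lollipopbaoba
  sorted[4] = bab$lollipopbao
  sorted[5] = baobab$lollipop
  sorted[6] = ipopbaobab$loll
  sorted[7] = lipopbaobab$lol
  sorted[8] = llipopbaobab$lo
  sorted[9] = lollipopbaobab$
  sorted[10] = obab$lollipopba
  sorted[11] = ollipopbaobab$l
  sorted[12] = opbaobab$lollip
  sorted[13] = pbaobab$lollipo
  sorted[14] = popbaobab$lolli
sorted[6] = ipopbaobab$loll

Answer: ipopbaobab$loll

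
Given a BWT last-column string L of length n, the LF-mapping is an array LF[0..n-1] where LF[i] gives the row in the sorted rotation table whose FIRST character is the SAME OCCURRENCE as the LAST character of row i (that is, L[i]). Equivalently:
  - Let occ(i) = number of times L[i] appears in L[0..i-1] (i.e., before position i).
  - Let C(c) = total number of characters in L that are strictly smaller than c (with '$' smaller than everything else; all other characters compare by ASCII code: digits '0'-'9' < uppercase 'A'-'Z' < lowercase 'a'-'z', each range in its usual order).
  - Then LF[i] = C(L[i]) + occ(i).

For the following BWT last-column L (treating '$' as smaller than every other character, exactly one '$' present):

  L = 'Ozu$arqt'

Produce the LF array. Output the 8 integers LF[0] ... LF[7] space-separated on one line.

Char counts: '$':1, 'O':1, 'a':1, 'q':1, 'r':1, 't':1, 'u':1, 'z':1
C (first-col start): C('$')=0, C('O')=1, C('a')=2, C('q')=3, C('r')=4, C('t')=5, C('u')=6, C('z')=7
L[0]='O': occ=0, LF[0]=C('O')+0=1+0=1
L[1]='z': occ=0, LF[1]=C('z')+0=7+0=7
L[2]='u': occ=0, LF[2]=C('u')+0=6+0=6
L[3]='$': occ=0, LF[3]=C('$')+0=0+0=0
L[4]='a': occ=0, LF[4]=C('a')+0=2+0=2
L[5]='r': occ=0, LF[5]=C('r')+0=4+0=4
L[6]='q': occ=0, LF[6]=C('q')+0=3+0=3
L[7]='t': occ=0, LF[7]=C('t')+0=5+0=5

Answer: 1 7 6 0 2 4 3 5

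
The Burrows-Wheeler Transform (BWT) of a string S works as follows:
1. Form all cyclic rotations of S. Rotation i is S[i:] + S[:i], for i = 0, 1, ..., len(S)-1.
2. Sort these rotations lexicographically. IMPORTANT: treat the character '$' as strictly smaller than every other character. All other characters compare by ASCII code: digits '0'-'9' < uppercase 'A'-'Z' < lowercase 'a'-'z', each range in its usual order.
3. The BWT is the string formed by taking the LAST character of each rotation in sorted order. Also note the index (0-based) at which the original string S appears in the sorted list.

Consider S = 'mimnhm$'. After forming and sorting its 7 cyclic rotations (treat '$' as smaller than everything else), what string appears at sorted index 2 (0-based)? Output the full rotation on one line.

Answer: imnhm$m

Derivation:
All 7 rotations (rotation i = S[i:]+S[:i]):
  rot[0] = mimnhm$
  rot[1] = imnhm$m
  rot[2] = mnhm$mi
  rot[3] = nhm$mim
  rot[4] = hm$mimn
  rot[5] = m$mimnh
  rot[6] = $mimnhm
Sorted (with $ < everything):
  sorted[0] = $mimnhm
  sorted[1] = hm$mimn
  sorted[2] = imnhm$m
  sorted[3] = m$mimnh
  sorted[4] = mimnhm$
  sorted[5] = mnhm$mi
  sorted[6] = nhm$mim
sorted[2] = imnhm$m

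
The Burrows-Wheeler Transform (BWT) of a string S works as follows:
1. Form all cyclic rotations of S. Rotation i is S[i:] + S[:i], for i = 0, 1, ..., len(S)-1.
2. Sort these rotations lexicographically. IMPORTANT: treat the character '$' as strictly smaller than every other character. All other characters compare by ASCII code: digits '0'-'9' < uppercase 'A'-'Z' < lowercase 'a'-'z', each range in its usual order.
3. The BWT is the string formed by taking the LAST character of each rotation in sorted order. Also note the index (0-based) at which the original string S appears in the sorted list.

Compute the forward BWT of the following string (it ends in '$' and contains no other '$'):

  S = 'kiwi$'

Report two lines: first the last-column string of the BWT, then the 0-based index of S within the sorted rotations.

Answer: iwk$i
3

Derivation:
All 5 rotations (rotation i = S[i:]+S[:i]):
  rot[0] = kiwi$
  rot[1] = iwi$k
  rot[2] = wi$ki
  rot[3] = i$kiw
  rot[4] = $kiwi
Sorted (with $ < everything):
  sorted[0] = $kiwi  (last char: 'i')
  sorted[1] = i$kiw  (last char: 'w')
  sorted[2] = iwi$k  (last char: 'k')
  sorted[3] = kiwi$  (last char: '$')
  sorted[4] = wi$ki  (last char: 'i')
Last column: iwk$i
Original string S is at sorted index 3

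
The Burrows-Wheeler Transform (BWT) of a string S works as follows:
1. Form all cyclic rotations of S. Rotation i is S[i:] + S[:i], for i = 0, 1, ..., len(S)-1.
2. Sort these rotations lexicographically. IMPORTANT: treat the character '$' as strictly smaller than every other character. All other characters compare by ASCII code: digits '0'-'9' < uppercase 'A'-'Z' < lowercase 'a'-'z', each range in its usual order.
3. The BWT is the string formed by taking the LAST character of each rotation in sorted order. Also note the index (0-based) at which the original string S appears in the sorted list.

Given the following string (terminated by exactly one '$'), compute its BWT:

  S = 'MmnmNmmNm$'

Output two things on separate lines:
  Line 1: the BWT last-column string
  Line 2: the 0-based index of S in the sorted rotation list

Answer: m$mmNmnNMm
1

Derivation:
All 10 rotations (rotation i = S[i:]+S[:i]):
  rot[0] = MmnmNmmNm$
  rot[1] = mnmNmmNm$M
  rot[2] = nmNmmNm$Mm
  rot[3] = mNmmNm$Mmn
  rot[4] = NmmNm$Mmnm
  rot[5] = mmNm$MmnmN
  rot[6] = mNm$MmnmNm
  rot[7] = Nm$MmnmNmm
  rot[8] = m$MmnmNmmN
  rot[9] = $MmnmNmmNm
Sorted (with $ < everything):
  sorted[0] = $MmnmNmmNm  (last char: 'm')
  sorted[1] = MmnmNmmNm$  (last char: '$')
  sorted[2] = Nm$MmnmNmm  (last char: 'm')
  sorted[3] = NmmNm$Mmnm  (last char: 'm')
  sorted[4] = m$MmnmNmmN  (last char: 'N')
  sorted[5] = mNm$MmnmNm  (last char: 'm')
  sorted[6] = mNmmNm$Mmn  (last char: 'n')
  sorted[7] = mmNm$MmnmN  (last char: 'N')
  sorted[8] = mnmNmmNm$M  (last char: 'M')
  sorted[9] = nmNmmNm$Mm  (last char: 'm')
Last column: m$mmNmnNMm
Original string S is at sorted index 1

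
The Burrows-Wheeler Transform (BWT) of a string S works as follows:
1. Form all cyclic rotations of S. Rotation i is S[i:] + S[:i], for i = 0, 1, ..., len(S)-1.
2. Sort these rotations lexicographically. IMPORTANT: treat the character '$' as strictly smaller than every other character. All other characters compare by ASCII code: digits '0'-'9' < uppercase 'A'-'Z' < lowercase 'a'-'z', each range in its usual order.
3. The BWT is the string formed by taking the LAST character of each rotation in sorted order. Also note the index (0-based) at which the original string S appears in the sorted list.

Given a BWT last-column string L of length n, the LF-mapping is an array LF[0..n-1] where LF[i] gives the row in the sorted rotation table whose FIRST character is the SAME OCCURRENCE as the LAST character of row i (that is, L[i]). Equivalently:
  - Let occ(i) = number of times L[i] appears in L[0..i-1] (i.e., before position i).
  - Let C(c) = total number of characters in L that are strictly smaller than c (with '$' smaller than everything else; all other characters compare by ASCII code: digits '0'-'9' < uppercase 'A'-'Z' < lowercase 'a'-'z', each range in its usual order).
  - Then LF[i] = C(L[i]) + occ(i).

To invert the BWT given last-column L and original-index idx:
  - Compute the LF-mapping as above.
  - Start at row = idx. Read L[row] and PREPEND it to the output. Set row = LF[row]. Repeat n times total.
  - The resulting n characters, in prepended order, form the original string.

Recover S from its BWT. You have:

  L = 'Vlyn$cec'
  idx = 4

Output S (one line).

LF mapping: 1 5 7 6 0 2 4 3
Walk LF starting at row 4, prepending L[row]:
  step 1: row=4, L[4]='$', prepend. Next row=LF[4]=0
  step 2: row=0, L[0]='V', prepend. Next row=LF[0]=1
  step 3: row=1, L[1]='l', prepend. Next row=LF[1]=5
  step 4: row=5, L[5]='c', prepend. Next row=LF[5]=2
  step 5: row=2, L[2]='y', prepend. Next row=LF[2]=7
  step 6: row=7, L[7]='c', prepend. Next row=LF[7]=3
  step 7: row=3, L[3]='n', prepend. Next row=LF[3]=6
  step 8: row=6, L[6]='e', prepend. Next row=LF[6]=4
Reversed output: encyclV$

Answer: encyclV$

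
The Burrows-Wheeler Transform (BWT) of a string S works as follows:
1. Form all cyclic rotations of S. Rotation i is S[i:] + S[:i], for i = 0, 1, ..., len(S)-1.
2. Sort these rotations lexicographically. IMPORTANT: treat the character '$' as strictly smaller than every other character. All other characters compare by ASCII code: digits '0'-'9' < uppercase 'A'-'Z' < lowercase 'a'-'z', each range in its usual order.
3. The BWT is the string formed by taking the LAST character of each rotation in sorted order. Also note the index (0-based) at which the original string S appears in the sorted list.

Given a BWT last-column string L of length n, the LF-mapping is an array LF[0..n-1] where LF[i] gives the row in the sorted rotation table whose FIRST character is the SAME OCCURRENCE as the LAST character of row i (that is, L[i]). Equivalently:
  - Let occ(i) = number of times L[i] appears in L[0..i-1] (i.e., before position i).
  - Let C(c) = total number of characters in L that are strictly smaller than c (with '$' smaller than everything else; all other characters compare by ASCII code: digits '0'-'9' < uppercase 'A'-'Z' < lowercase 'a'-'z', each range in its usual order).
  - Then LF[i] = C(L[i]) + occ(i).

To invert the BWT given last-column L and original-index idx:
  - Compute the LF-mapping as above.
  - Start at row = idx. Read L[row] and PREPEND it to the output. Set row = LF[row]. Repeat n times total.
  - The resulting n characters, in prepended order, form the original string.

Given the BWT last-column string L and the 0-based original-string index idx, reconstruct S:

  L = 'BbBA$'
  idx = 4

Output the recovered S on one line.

Answer: bABB$

Derivation:
LF mapping: 2 4 3 1 0
Walk LF starting at row 4, prepending L[row]:
  step 1: row=4, L[4]='$', prepend. Next row=LF[4]=0
  step 2: row=0, L[0]='B', prepend. Next row=LF[0]=2
  step 3: row=2, L[2]='B', prepend. Next row=LF[2]=3
  step 4: row=3, L[3]='A', prepend. Next row=LF[3]=1
  step 5: row=1, L[1]='b', prepend. Next row=LF[1]=4
Reversed output: bABB$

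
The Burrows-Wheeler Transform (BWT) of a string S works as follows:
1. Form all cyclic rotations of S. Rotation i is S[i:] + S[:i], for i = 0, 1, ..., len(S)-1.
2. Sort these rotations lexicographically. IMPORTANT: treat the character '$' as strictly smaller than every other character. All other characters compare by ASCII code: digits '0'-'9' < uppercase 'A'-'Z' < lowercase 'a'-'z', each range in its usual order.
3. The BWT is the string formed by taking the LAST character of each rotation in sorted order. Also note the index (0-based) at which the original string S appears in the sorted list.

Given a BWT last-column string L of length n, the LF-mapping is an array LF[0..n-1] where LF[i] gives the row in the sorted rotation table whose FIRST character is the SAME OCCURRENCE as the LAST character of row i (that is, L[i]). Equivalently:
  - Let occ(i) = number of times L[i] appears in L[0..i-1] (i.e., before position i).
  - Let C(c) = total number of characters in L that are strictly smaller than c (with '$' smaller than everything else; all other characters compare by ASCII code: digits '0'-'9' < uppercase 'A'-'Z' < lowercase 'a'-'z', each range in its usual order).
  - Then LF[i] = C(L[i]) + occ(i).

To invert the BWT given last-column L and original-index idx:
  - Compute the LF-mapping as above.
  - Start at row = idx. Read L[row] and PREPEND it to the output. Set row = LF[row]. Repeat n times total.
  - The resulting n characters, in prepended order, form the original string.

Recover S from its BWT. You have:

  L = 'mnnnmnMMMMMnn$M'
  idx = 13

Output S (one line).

LF mapping: 7 9 10 11 8 12 1 2 3 4 5 13 14 0 6
Walk LF starting at row 13, prepending L[row]:
  step 1: row=13, L[13]='$', prepend. Next row=LF[13]=0
  step 2: row=0, L[0]='m', prepend. Next row=LF[0]=7
  step 3: row=7, L[7]='M', prepend. Next row=LF[7]=2
  step 4: row=2, L[2]='n', prepend. Next row=LF[2]=10
  step 5: row=10, L[10]='M', prepend. Next row=LF[10]=5
  step 6: row=5, L[5]='n', prepend. Next row=LF[5]=12
  step 7: row=12, L[12]='n', prepend. Next row=LF[12]=14
  step 8: row=14, L[14]='M', prepend. Next row=LF[14]=6
  step 9: row=6, L[6]='M', prepend. Next row=LF[6]=1
  step 10: row=1, L[1]='n', prepend. Next row=LF[1]=9
  step 11: row=9, L[9]='M', prepend. Next row=LF[9]=4
  step 12: row=4, L[4]='m', prepend. Next row=LF[4]=8
  step 13: row=8, L[8]='M', prepend. Next row=LF[8]=3
  step 14: row=3, L[3]='n', prepend. Next row=LF[3]=11
  step 15: row=11, L[11]='n', prepend. Next row=LF[11]=13
Reversed output: nnMmMnMMnnMnMm$

Answer: nnMmMnMMnnMnMm$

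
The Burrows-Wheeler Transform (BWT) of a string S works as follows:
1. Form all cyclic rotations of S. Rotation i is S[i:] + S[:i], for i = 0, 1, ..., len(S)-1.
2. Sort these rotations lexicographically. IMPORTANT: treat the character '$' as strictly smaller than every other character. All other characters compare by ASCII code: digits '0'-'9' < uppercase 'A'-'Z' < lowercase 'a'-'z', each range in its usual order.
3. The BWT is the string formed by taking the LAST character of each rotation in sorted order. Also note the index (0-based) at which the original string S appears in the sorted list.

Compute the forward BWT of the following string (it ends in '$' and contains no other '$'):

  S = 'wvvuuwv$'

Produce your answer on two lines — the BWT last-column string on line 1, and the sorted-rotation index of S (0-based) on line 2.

All 8 rotations (rotation i = S[i:]+S[:i]):
  rot[0] = wvvuuwv$
  rot[1] = vvuuwv$w
  rot[2] = vuuwv$wv
  rot[3] = uuwv$wvv
  rot[4] = uwv$wvvu
  rot[5] = wv$wvvuu
  rot[6] = v$wvvuuw
  rot[7] = $wvvuuwv
Sorted (with $ < everything):
  sorted[0] = $wvvuuwv  (last char: 'v')
  sorted[1] = uuwv$wvv  (last char: 'v')
  sorted[2] = uwv$wvvu  (last char: 'u')
  sorted[3] = v$wvvuuw  (last char: 'w')
  sorted[4] = vuuwv$wv  (last char: 'v')
  sorted[5] = vvuuwv$w  (last char: 'w')
  sorted[6] = wv$wvvuu  (last char: 'u')
  sorted[7] = wvvuuwv$  (last char: '$')
Last column: vvuwvwu$
Original string S is at sorted index 7

Answer: vvuwvwu$
7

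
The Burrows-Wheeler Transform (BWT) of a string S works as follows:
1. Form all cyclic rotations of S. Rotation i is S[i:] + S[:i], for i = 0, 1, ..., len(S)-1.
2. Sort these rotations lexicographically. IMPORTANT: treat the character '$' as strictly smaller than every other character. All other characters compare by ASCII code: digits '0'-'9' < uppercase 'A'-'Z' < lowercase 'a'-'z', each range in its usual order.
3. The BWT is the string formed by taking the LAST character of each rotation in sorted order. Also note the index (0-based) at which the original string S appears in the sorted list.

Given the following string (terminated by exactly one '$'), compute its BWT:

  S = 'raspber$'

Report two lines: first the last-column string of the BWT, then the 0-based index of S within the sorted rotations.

All 8 rotations (rotation i = S[i:]+S[:i]):
  rot[0] = raspber$
  rot[1] = aspber$r
  rot[2] = spber$ra
  rot[3] = pber$ras
  rot[4] = ber$rasp
  rot[5] = er$raspb
  rot[6] = r$raspbe
  rot[7] = $raspber
Sorted (with $ < everything):
  sorted[0] = $raspber  (last char: 'r')
  sorted[1] = aspber$r  (last char: 'r')
  sorted[2] = ber$rasp  (last char: 'p')
  sorted[3] = er$raspb  (last char: 'b')
  sorted[4] = pber$ras  (last char: 's')
  sorted[5] = r$raspbe  (last char: 'e')
  sorted[6] = raspber$  (last char: '$')
  sorted[7] = spber$ra  (last char: 'a')
Last column: rrpbse$a
Original string S is at sorted index 6

Answer: rrpbse$a
6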